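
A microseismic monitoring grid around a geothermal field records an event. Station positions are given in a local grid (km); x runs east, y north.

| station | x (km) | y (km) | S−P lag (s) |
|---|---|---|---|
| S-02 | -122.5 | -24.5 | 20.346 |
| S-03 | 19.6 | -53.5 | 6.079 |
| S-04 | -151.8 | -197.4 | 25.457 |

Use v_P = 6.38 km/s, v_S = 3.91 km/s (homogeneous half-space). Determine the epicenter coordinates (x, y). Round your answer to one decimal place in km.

Distance from S−P lag: d = Δt · v_P v_S / (v_P − v_S) = Δt · (6.38·3.91)/(6.38−3.91) ≈ 10.0995·Δt.
So d_S-02 = 205.48, d_S-03 = 61.39, d_S-04 = 257.10 km.
Circle about each station: (x + 122.5)² + (y + 24.5)² = 205.48²; (x − 19.6)² + (y + 53.5)² = 61.39²; (x + 151.8)² + (y + 197.4)² = 257.10².
Subtracting the S-02 equation from the S-03 and S-04 equations removes the quadratic terms:
284.2 x − 58.0 y = 26093.21
-58.6 x − 345.8 y = 22525.12
Solving the 2×2 system: x ≈ 75.9, y ≈ -78.0 km.

x ≈ 75.9 km, y ≈ -78.0 km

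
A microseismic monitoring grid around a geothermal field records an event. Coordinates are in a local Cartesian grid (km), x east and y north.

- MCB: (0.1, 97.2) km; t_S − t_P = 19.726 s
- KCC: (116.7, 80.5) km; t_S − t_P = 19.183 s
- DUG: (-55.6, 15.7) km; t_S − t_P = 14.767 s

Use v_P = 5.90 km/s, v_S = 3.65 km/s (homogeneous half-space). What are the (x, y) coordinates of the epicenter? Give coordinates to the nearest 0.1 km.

Distance from S−P lag: d = Δt · v_P v_S / (v_P − v_S) = Δt · (5.90·3.65)/(5.90−3.65) ≈ 9.5711·Δt.
So d_MCB = 188.80, d_KCC = 183.60, d_DUG = 141.34 km.
Circle about each station: (x − 0.1)² + (y − 97.2)² = 188.80²; (x − 116.7)² + (y − 80.5)² = 183.60²; (x + 55.6)² + (y − 15.7)² = 141.34².
Subtracting the MCB equation from the KCC and DUG equations removes the quadratic terms:
233.2 x − 33.4 y = 12587.77
-111.4 x − 163.0 y = 9558.44
Solving the 2×2 system: x ≈ 41.5, y ≈ -87.0 km.

41.5 km east, -87.0 km north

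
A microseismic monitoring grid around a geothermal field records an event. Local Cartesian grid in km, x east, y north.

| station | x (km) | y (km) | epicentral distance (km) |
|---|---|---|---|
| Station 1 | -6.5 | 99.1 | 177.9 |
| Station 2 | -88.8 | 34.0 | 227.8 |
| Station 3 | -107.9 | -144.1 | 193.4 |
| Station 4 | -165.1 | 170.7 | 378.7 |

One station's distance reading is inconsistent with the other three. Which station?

Solve using three stations at a time. Using Station 2, Station 3, Station 4 (subtract circle equations pairwise → linear system) gives (x, y) ≈ (83.1, -115.2).
Distances from that point to each station vs reported:
  Station 1: calculated 232.2 vs reported 177.9 → residual 54.3 km
  Station 2: calculated 227.6 vs reported 227.8 → residual 0.2 km
  Station 3: calculated 193.1 vs reported 193.4 → residual 0.3 km
  Station 4: calculated 378.6 vs reported 378.7 → residual 0.1 km
Station 2, Station 3, Station 4 are mutually consistent (residuals ≈ 0); Station 1 is off by 54.3 km.

Station 1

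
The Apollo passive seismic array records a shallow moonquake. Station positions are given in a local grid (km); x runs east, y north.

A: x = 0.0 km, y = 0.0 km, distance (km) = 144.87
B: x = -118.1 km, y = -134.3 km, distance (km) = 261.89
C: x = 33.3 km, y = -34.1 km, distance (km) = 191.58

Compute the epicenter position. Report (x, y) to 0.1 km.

Circle about each station: x² + y² = 144.87²; (x + 118.1)² + (y + 134.3)² = 261.89²; (x − 33.3)² + (y + 34.1)² = 191.58².
Subtracting the A equation from the B and C equations removes the quadratic terms:
-236.2 x − 268.6 y = -15614.96
66.6 x − 68.2 y = -13443.88
Solving the 2×2 system: x ≈ -74.9, y ≈ 124.0 km.
Check against A (with the unrounded x, y): √(x²+y²) = 144.85 ≈ 144.87 km. ✓

(-74.9, 124.0)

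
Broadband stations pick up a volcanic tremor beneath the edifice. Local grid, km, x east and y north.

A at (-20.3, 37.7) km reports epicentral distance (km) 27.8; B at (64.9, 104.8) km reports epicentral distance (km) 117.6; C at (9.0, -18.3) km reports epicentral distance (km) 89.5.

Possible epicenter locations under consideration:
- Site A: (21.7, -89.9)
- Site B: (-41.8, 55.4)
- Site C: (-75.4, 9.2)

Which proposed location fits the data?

For each candidate, compare |candidate − station| to the reported distance:
Site A: residuals A 106.5, B 81.8, C 16.8 → max 106.5 km
Site B: residuals A 0.0, B 0.0, C 0.0 → max 0.0 km
Site C: residuals A 34.2, B 52.2, C 0.7 → max 52.2 km
Only Site B has all residuals ≈ 0.

Site B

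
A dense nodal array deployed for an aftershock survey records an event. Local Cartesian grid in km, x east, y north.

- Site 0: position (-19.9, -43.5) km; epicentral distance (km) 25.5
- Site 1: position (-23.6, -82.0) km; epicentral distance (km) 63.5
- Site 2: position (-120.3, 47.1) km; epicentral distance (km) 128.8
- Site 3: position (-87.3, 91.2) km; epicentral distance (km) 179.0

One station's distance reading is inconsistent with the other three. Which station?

Solve using three stations at a time. Using Site 0, Site 1, Site 2 (subtract circle equations pairwise → linear system) gives (x, y) ≈ (-10.3, -19.9).
Distances from that point to each station vs reported:
  Site 0: calculated 25.4 vs reported 25.5 → residual 0.1 km
  Site 1: calculated 63.5 vs reported 63.5 → residual 0.0 km
  Site 2: calculated 128.8 vs reported 128.8 → residual 0.0 km
  Site 3: calculated 135.2 vs reported 179.0 → residual 43.8 km
Site 0, Site 1, Site 2 are mutually consistent (residuals ≈ 0); Site 3 is off by 43.8 km.

Site 3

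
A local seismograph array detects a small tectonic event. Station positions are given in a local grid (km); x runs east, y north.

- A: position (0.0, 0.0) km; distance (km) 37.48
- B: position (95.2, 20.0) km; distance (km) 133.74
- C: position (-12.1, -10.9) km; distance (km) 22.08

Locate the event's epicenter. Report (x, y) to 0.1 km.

Circle about each station: x² + y² = 37.48²; (x − 95.2)² + (y − 20.0)² = 133.74²; (x + 12.1)² + (y + 10.9)² = 22.08².
Subtracting the A equation from the B and C equations removes the quadratic terms:
190.4 x + 40.0 y = -7018.60
-24.2 x − 21.8 y = 1182.44
Solving the 2×2 system: x ≈ -33.2, y ≈ -17.4 km.

(-33.2, -17.4)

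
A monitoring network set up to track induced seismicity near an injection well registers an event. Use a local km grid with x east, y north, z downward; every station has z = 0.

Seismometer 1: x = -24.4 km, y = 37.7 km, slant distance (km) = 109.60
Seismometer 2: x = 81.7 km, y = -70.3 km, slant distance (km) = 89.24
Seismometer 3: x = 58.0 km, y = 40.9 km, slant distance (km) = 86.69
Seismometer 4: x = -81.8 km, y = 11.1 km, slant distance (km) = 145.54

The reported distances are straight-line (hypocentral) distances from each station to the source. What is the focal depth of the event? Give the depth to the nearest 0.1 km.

z ≈ 62.8 km

Each station gives a sphere (x−x_i)² + (y−y_i)² + z² = d_i² (stations at z=0).
Subtracting the Seismometer 1 sphere from Seismometer 2 and Seismometer 3: z² cancels, leaving linear equations in x and y:
212.2 x − 216.0 y = 13648.71
164.8 x + 6.4 y = 7517.16
Solving: x ≈ 46.301, y ≈ -17.702 km (keep extra digits for the depth step; rounded: 46.3, -17.7).
Then from the Seismometer 1 sphere: z² = 109.60² − (x + 24.4)² − (y − 37.7)² with x = 46.301, y = -17.702, so z ≈ 62.802 ≈ 62.8 km.
Check against Seismometer 4 (with the unrounded solution): distance 145.55 ≈ 145.54 km. ✓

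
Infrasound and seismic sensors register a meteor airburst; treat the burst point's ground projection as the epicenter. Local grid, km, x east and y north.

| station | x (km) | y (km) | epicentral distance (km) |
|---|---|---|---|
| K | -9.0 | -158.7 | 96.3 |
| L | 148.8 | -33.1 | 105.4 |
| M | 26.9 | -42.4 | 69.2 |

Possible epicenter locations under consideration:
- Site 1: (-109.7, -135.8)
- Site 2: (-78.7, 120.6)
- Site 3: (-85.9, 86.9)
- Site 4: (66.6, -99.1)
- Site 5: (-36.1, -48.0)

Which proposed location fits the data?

Site 4

For each candidate, compare |candidate − station| to the reported distance:
Site 1: residuals K 7.0, L 172.8, M 96.3 → max 172.8 km
Site 2: residuals K 191.6, L 169.2, M 125.0 → max 191.6 km
Site 3: residuals K 161.1, L 158.2, M 102.4 → max 161.1 km
Site 4: residuals K 0.0, L 0.0, M 0.0 → max 0.0 km
Site 5: residuals K 17.7, L 80.1, M 6.0 → max 80.1 km
Only Site 4 has all residuals ≈ 0.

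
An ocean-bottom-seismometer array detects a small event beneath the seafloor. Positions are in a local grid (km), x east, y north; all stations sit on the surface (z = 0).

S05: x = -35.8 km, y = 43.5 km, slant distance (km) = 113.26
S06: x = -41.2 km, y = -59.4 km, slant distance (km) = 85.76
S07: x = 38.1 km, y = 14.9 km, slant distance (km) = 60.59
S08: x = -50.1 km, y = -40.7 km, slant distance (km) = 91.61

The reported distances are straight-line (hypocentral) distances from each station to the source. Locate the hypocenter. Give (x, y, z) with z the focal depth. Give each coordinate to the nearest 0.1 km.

Each station gives a sphere (x−x_i)² + (y−y_i)² + z² = d_i² (stations at z=0).
Subtracting the S05 sphere from S06 and S07: z² cancels, leaving linear equations in x and y:
-10.8 x − 205.8 y = 7524.96
147.8 x − 57.2 y = 7656.41
Solving: x ≈ 36.902, y ≈ -38.501 km (keep extra digits for the depth step; rounded: 36.9, -38.5).
Then from the S05 sphere: z² = 113.26² − (x + 35.8)² − (y − 43.5)² with x = 36.902, y = -38.501, so z ≈ 28.602 ≈ 28.6 km.

x ≈ 36.9 km, y ≈ -38.5 km, depth ≈ 28.6 km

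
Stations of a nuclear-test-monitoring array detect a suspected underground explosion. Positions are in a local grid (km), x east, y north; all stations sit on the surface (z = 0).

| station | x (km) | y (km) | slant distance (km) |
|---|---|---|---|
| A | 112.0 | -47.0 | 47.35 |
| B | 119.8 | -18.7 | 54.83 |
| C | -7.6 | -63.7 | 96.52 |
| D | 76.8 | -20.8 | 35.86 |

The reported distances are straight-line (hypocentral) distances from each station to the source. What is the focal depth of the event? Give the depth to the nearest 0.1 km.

z ≈ 32.3 km

Each station gives a sphere (x−x_i)² + (y−y_i)² + z² = d_i² (stations at z=0).
Subtracting the A sphere from B and C: z² cancels, leaving linear equations in x and y:
15.6 x + 56.6 y = -815.58
-239.2 x − 33.4 y = -17711.64
Solving: x ≈ 79.102, y ≈ -36.211 km (keep extra digits for the depth step; rounded: 79.1, -36.2).
Then from the A sphere: z² = 47.35² − (x − 112.0)² − (y + 47.0)² with x = 79.102, y = -36.211, so z ≈ 32.301 ≈ 32.3 km.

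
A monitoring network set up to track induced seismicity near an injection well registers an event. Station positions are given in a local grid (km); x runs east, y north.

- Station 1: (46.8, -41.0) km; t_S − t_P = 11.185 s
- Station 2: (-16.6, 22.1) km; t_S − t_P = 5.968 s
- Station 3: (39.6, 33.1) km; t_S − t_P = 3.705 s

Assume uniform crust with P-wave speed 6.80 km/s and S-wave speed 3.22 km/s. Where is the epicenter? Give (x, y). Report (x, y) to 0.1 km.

Distance from S−P lag: d = Δt · v_P v_S / (v_P − v_S) = Δt · (6.80·3.22)/(6.80−3.22) ≈ 6.1162·Δt.
So d_Station 1 = 68.41, d_Station 2 = 36.50, d_Station 3 = 22.66 km.
Circle about each station: (x − 46.8)² + (y + 41.0)² = 68.41²; (x + 16.6)² + (y − 22.1)² = 36.50²; (x − 39.6)² + (y − 33.1)² = 22.66².
Subtracting pairs of circle equations eliminates x²+y² and gives linear equations (the radical axes):
-126.8 x + 126.2 y = 240.41
-14.4 x + 148.2 y = 2958.98
Solving the 2×2 system: x ≈ 19.9, y ≈ 21.9 km.

19.9 km east, 21.9 km north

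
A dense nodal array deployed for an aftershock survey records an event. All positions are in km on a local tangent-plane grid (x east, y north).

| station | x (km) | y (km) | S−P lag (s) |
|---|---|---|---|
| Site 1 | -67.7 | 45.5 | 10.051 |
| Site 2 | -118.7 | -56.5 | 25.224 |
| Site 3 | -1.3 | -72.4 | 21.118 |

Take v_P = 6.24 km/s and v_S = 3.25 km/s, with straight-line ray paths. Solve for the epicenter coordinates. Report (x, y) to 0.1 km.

Distance from S−P lag: d = Δt · v_P v_S / (v_P − v_S) = Δt · (6.24·3.25)/(6.24−3.25) ≈ 6.7826·Δt.
So d_Site 1 = 68.17, d_Site 2 = 171.08, d_Site 3 = 143.24 km.
Circle about each station: (x + 67.7)² + (y − 45.5)² = 68.17²; (x + 118.7)² + (y + 56.5)² = 171.08²; (x + 1.3)² + (y + 72.4)² = 143.24².
Subtracting pairs of circle equations eliminates x²+y² and gives linear equations (the radical axes):
-102.0 x − 204.0 y = -13992.82
132.8 x − 235.8 y = -17280.64
Solving the 2×2 system: x ≈ -4.4, y ≈ 70.8 km.

(-4.4, 70.8)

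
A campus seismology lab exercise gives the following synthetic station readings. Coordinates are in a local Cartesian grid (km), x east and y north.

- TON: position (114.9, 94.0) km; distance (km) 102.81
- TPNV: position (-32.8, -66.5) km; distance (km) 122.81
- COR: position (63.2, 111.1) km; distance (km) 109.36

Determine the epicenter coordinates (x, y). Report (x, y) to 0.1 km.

(69.2, 1.9)

Circle about each station: (x − 114.9)² + (y − 94.0)² = 102.81²; (x + 32.8)² + (y + 66.5)² = 122.81²; (x − 63.2)² + (y − 111.1)² = 109.36².
Subtracting the TON equation from the TPNV and COR equations removes the quadratic terms:
-295.4 x − 321.0 y = -21052.32
-103.4 x + 34.2 y = -7090.27
Solving the 2×2 system: x ≈ 69.2, y ≈ 1.9 km.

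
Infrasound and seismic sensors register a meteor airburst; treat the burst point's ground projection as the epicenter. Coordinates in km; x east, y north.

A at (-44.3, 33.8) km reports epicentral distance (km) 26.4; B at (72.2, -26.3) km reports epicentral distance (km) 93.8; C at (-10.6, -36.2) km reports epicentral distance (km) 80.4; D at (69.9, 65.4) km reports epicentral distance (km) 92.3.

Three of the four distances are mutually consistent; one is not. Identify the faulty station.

Solve using three stations at a time. Using A, C, D (subtract circle equations pairwise → linear system) gives (x, y) ≈ (-19.8, 43.7).
Distances from that point to each station vs reported:
  A: calculated 26.4 vs reported 26.4 → residual 0.0 km
  B: calculated 115.6 vs reported 93.8 → residual 21.8 km
  C: calculated 80.4 vs reported 80.4 → residual 0.0 km
  D: calculated 92.3 vs reported 92.3 → residual 0.0 km
A, C, D are mutually consistent (residuals ≈ 0); B is off by 21.8 km.

B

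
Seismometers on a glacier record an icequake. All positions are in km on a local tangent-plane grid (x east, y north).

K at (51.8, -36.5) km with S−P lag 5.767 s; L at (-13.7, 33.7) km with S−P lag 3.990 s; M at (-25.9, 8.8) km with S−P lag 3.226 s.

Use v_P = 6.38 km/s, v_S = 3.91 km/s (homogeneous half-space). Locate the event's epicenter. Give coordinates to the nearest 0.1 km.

x ≈ 4.8 km, y ≈ -2.1 km

Distance from S−P lag: d = Δt · v_P v_S / (v_P − v_S) = Δt · (6.38·3.91)/(6.38−3.91) ≈ 10.0995·Δt.
So d_K = 58.24, d_L = 40.30, d_M = 32.58 km.
Circle about each station: (x − 51.8)² + (y + 36.5)² = 58.24²; (x + 13.7)² + (y − 33.7)² = 40.30²; (x + 25.9)² + (y − 8.8)² = 32.58².
Subtracting the K equation from the L and M equations removes the quadratic terms:
-131.0 x + 140.4 y = -924.30
-155.4 x + 90.6 y = -936.80
Solving the 2×2 system: x ≈ 4.8, y ≈ -2.1 km.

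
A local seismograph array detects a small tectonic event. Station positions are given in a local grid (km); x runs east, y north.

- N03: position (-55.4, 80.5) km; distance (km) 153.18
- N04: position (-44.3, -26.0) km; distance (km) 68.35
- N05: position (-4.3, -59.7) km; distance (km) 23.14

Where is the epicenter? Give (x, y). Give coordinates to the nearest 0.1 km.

Circle about each station: (x + 55.4)² + (y − 80.5)² = 153.18²; (x + 44.3)² + (y + 26.0)² = 68.35²; (x + 4.3)² + (y + 59.7)² = 23.14².
Subtracting the N03 equation from the N04 and N05 equations removes the quadratic terms:
22.2 x − 213.0 y = 11881.47
102.2 x − 280.4 y = 16961.82
Solving the 2×2 system: x ≈ 18.1, y ≈ -53.9 km.
Check against N03 (with the unrounded x, y): √((x + 55.4)²+(y − 80.5)²) = 153.18 ≈ 153.18 km. ✓

(18.1, -53.9)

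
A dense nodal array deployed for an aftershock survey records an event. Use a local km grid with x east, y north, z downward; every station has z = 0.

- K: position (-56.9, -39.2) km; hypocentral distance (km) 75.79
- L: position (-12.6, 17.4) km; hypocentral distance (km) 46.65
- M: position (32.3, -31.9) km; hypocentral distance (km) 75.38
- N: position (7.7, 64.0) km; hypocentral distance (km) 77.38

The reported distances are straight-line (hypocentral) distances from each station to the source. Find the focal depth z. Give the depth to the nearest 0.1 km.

z ≈ 45.0 km

Each station gives a sphere (x−x_i)² + (y−y_i)² + z² = d_i² (stations at z=0).
Subtracting the K sphere from L and M: z² cancels, leaving linear equations in x and y:
88.6 x + 113.2 y = -744.83
178.4 x + 14.6 y = -2651.37
Solving: x ≈ -15.304, y ≈ 5.398 km (keep extra digits for the depth step; rounded: -15.3, 5.4).
Then from the K sphere: z² = 75.79² − (x + 56.9)² − (y + 39.2)² with x = -15.304, y = 5.398, so z ≈ 44.999 ≈ 45.0 km.
Check against N (with the unrounded solution): distance 77.38 ≈ 77.38 km. ✓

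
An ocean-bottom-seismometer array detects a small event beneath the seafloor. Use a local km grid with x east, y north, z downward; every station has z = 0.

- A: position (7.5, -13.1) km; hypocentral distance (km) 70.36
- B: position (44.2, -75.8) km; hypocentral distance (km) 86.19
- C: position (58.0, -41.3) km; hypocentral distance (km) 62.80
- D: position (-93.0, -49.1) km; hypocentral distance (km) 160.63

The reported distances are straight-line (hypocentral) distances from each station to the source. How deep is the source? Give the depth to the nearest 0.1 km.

depth ≈ 53.5 km

Each station gives a sphere (x−x_i)² + (y−y_i)² + z² = d_i² (stations at z=0).
Subtracting the A sphere from B and C: z² cancels, leaving linear equations in x and y:
73.4 x − 125.4 y = 4993.23
101.0 x − 56.4 y = 5848.52
Solving: x ≈ 52.991, y ≈ -8.801 km (keep extra digits for the depth step; rounded: 53.0, -8.8).
Then from the A sphere: z² = 70.36² − (x − 7.5)² − (y + 13.1)² with x = 52.991, y = -8.801, so z ≈ 53.503 ≈ 53.5 km.
Check against D (with the unrounded solution): distance 160.62 ≈ 160.63 km. ✓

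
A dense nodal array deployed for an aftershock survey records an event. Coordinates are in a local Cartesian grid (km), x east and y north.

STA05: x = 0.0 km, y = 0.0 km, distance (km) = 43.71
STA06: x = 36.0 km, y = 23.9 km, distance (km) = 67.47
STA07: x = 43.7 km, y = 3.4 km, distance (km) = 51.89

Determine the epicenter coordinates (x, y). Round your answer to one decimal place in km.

Circle about each station: x² + y² = 43.71²; (x − 36.0)² + (y − 23.9)² = 67.47²; (x − 43.7)² + (y − 3.4)² = 51.89².
Subtracting the STA05 equation from the STA06 and STA07 equations removes the quadratic terms:
72.0 x + 47.8 y = -774.43
87.4 x + 6.8 y = 1139.24
Solving the 2×2 system: x ≈ 16.2, y ≈ -40.6 km.

16.2 km east, -40.6 km north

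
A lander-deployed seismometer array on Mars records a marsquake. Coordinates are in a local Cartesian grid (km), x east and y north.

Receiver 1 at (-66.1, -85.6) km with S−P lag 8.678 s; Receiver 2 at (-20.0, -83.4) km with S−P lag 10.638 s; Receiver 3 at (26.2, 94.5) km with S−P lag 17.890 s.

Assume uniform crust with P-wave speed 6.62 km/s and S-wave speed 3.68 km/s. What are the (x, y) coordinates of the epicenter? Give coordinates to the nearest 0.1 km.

Distance from S−P lag: d = Δt · v_P v_S / (v_P − v_S) = Δt · (6.62·3.68)/(6.62−3.68) ≈ 8.2863·Δt.
So d_Receiver 1 = 71.91, d_Receiver 2 = 88.15, d_Receiver 3 = 148.24 km.
Circle about each station: (x + 66.1)² + (y + 85.6)² = 71.91²; (x + 20.0)² + (y + 83.4)² = 88.15²; (x − 26.2)² + (y − 94.5)² = 148.24².
Subtracting the Receiver 1 equation from the Receiver 2 and Receiver 3 equations removes the quadratic terms:
92.2 x + 4.4 y = -6940.38
184.6 x + 360.2 y = -18883.93
Solving the 2×2 system: x ≈ -74.6, y ≈ -14.2 km.

x ≈ -74.6 km, y ≈ -14.2 km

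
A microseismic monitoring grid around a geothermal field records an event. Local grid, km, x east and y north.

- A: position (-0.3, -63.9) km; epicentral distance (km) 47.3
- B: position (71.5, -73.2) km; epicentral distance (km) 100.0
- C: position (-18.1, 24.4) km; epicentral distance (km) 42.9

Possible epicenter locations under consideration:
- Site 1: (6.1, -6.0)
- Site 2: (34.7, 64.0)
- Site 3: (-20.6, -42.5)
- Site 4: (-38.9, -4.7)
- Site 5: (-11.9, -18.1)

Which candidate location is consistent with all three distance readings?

Site 5

For each candidate, compare |candidate − station| to the reported distance:
Site 1: residuals A 11.0, B 6.2, C 4.0 → max 11.0 km
Site 2: residuals A 85.3, B 42.0, C 23.1 → max 85.3 km
Site 3: residuals A 17.8, B 2.9, C 24.0 → max 24.0 km
Site 4: residuals A 23.4, B 29.9, C 7.1 → max 29.9 km
Site 5: residuals A 0.1, B 0.0, C 0.0 → max 0.1 km
Only Site 5 has all residuals ≈ 0.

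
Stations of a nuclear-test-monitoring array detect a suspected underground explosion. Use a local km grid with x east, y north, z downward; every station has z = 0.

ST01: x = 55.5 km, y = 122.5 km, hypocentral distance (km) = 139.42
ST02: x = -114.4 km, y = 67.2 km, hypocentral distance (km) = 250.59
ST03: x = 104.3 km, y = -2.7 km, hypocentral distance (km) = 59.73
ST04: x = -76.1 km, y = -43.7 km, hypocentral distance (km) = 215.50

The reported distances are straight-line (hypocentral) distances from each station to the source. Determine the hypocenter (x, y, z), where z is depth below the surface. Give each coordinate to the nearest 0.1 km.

Each station gives a sphere (x−x_i)² + (y−y_i)² + z² = d_i² (stations at z=0).
Subtracting the ST01 sphere from ST02 and ST03: z² cancels, leaving linear equations in x and y:
-339.8 x − 110.6 y = -43840.71
97.6 x − 250.4 y = 8669.54
Solving: x ≈ 124.494, y ≈ 13.902 km (keep extra digits for the depth step; rounded: 124.5, 13.9).
Then from the ST01 sphere: z² = 139.42² − (x − 55.5)² − (y − 122.5)² with x = 124.494, y = 13.902, so z ≈ 53.705 ≈ 53.7 km.

(124.5, 13.9, 53.7)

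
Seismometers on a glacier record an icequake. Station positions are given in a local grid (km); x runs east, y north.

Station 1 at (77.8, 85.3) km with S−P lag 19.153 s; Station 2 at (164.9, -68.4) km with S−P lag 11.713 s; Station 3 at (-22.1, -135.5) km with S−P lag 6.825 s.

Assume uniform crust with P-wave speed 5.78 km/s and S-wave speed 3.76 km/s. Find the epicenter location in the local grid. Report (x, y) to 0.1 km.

Distance from S−P lag: d = Δt · v_P v_S / (v_P − v_S) = Δt · (5.78·3.76)/(5.78−3.76) ≈ 10.7588·Δt.
So d_Station 1 = 206.06, d_Station 2 = 126.02, d_Station 3 = 73.43 km.
Circle about each station: (x − 77.8)² + (y − 85.3)² = 206.06²; (x − 164.9)² + (y + 68.4)² = 126.02²; (x + 22.1)² + (y + 135.5)² = 73.43².
Subtracting pairs of circle equations eliminates x²+y² and gives linear equations (the radical axes):
174.2 x − 307.4 y = 45121.32
-199.8 x − 441.6 y = 42588.49
Solving the 2×2 system: x ≈ 49.4, y ≈ -118.8 km.

x ≈ 49.4 km, y ≈ -118.8 km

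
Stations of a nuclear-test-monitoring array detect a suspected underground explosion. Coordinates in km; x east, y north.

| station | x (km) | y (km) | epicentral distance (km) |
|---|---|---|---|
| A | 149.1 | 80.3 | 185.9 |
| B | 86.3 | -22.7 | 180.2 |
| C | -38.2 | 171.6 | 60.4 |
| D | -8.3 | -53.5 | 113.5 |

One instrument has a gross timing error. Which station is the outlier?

D

Solve using three stations at a time. Using A, B, C (subtract circle equations pairwise → linear system) gives (x, y) ≈ (-34.2, 111.3).
Distances from that point to each station vs reported:
  A: calculated 185.9 vs reported 185.9 → residual 0.0 km
  B: calculated 180.2 vs reported 180.2 → residual 0.0 km
  C: calculated 60.4 vs reported 60.4 → residual 0.0 km
  D: calculated 166.8 vs reported 113.5 → residual 53.3 km
A, B, C are mutually consistent (residuals ≈ 0); D is off by 53.3 km.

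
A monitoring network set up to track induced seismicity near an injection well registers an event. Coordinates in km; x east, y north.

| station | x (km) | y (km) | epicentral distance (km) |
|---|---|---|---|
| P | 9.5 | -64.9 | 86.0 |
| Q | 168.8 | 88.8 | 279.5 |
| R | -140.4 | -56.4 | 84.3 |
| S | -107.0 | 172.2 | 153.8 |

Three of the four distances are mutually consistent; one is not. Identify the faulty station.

Solve using three stations at a time. Using Q, R, S (subtract circle equations pairwise → linear system) gives (x, y) ≈ (-101.7, 18.5).
Distances from that point to each station vs reported:
  P: calculated 139.0 vs reported 86.0 → residual 53.0 km
  Q: calculated 279.5 vs reported 279.5 → residual 0.0 km
  R: calculated 84.3 vs reported 84.3 → residual 0.0 km
  S: calculated 153.8 vs reported 153.8 → residual 0.0 km
Q, R, S are mutually consistent (residuals ≈ 0); P is off by 53.0 km.

P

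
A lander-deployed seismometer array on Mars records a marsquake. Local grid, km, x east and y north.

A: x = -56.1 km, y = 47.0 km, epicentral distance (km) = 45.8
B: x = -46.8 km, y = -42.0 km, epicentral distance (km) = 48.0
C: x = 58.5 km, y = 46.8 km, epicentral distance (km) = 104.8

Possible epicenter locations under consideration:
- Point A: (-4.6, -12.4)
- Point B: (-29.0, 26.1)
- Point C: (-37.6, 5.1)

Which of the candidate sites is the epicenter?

For each candidate, compare |candidate − station| to the reported distance:
Point A: residuals A 32.8, B 3.5, C 18.3 → max 32.8 km
Point B: residuals A 11.6, B 22.4, C 14.9 → max 22.4 km
Point C: residuals A 0.0, B 0.0, C 0.0 → max 0.0 km
Only Point C has all residuals ≈ 0.

Point C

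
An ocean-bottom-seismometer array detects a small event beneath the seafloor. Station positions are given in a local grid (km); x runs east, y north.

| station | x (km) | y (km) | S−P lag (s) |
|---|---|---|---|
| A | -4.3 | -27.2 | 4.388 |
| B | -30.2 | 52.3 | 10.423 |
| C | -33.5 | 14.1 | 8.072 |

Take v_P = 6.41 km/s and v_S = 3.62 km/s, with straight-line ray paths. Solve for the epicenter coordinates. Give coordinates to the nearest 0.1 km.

Distance from S−P lag: d = Δt · v_P v_S / (v_P − v_S) = Δt · (6.41·3.62)/(6.41−3.62) ≈ 8.3169·Δt.
So d_A = 36.49, d_B = 86.69, d_C = 67.13 km.
Circle about each station: (x + 4.3)² + (y + 27.2)² = 36.49²; (x + 30.2)² + (y − 52.3)² = 86.69²; (x + 33.5)² + (y − 14.1)² = 67.13².
Subtracting pairs of circle equations eliminates x²+y² and gives linear equations (the radical axes):
-51.8 x + 159.0 y = -3294.64
-58.4 x + 82.6 y = -2612.19
Solving the 2×2 system: x ≈ 28.6, y ≈ -11.4 km.
Check against A (with the unrounded x, y): √((x + 4.3)²+(y + 27.2)²) = 36.50 ≈ 36.49 km. ✓

28.6 km east, -11.4 km north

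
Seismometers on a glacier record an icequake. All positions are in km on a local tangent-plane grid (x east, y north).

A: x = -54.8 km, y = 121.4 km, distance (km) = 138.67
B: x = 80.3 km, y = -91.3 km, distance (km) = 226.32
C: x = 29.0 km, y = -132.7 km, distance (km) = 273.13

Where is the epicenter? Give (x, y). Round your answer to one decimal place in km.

Circle about each station: (x + 54.8)² + (y − 121.4)² = 138.67²; (x − 80.3)² + (y + 91.3)² = 226.32²; (x − 29.0)² + (y + 132.7)² = 273.13².
Subtracting pairs of circle equations eliminates x²+y² and gives linear equations (the radical axes):
270.2 x − 425.4 y = -34948.59
167.6 x − 508.2 y = -54661.34
Solving the 2×2 system: x ≈ 83.2, y ≈ 135.0 km.
Check against A (with the unrounded x, y): √((x + 54.8)²+(y − 121.4)²) = 138.66 ≈ 138.67 km. ✓

(83.2, 135.0)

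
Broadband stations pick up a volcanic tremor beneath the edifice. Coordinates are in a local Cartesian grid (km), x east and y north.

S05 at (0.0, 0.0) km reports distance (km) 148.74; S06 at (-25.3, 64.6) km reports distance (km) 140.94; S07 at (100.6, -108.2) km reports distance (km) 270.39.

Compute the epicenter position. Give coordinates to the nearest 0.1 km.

Circle about each station: x² + y² = 148.74²; (x + 25.3)² + (y − 64.6)² = 140.94²; (x − 100.6)² + (y + 108.2)² = 270.39².
Subtracting the S05 equation from the S06 and S07 equations removes the quadratic terms:
-50.6 x + 129.2 y = 7072.75
201.2 x − 216.4 y = -29159.56
Solving the 2×2 system: x ≈ -148.7, y ≈ -3.5 km.

x ≈ -148.7 km, y ≈ -3.5 km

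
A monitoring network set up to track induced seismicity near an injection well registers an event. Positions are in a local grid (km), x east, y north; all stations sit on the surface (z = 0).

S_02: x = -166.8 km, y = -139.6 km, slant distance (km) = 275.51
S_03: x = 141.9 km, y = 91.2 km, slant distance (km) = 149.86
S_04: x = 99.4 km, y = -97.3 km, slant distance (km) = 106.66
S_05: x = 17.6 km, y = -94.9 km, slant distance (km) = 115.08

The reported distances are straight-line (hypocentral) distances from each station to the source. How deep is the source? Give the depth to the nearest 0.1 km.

Each station gives a sphere (x−x_i)² + (y−y_i)² + z² = d_i² (stations at z=0).
Subtracting the S_02 sphere from S_03 and S_04: z² cancels, leaving linear equations in x and y:
617.4 x + 461.6 y = 34590.39
532.4 x + 84.6 y = 36566.65
Solving: x ≈ 72.099, y ≈ -21.498 km (keep extra digits for the depth step; rounded: 72.1, -21.5).
Then from the S_02 sphere: z² = 275.51² − (x + 166.8)² − (y + 139.6)² with x = 72.099, y = -21.498, so z ≈ 69.892 ≈ 69.9 km.

z ≈ 69.9 km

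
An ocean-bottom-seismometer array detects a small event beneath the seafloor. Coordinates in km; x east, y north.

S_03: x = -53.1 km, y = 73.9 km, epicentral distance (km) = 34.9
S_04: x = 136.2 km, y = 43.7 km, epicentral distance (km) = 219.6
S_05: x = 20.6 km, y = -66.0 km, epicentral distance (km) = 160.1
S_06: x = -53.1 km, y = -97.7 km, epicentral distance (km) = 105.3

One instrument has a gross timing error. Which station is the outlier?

S_06

Solve using three stations at a time. Using S_03, S_04, S_05 (subtract circle equations pairwise → linear system) gives (x, y) ≈ (-83.1, 56.0).
Distances from that point to each station vs reported:
  S_03: calculated 34.9 vs reported 34.9 → residual 0.0 km
  S_04: calculated 219.6 vs reported 219.6 → residual 0.0 km
  S_05: calculated 160.1 vs reported 160.1 → residual 0.0 km
  S_06: calculated 156.6 vs reported 105.3 → residual 51.3 km
S_03, S_04, S_05 are mutually consistent (residuals ≈ 0); S_06 is off by 51.3 km.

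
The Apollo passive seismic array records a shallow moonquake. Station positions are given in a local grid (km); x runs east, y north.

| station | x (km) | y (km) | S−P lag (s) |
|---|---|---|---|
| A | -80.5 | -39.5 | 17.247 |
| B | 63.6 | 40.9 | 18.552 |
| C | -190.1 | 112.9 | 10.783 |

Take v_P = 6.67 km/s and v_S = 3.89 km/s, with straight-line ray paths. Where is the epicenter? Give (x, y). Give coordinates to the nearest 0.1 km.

-89.8 km east, 121.2 km north

Distance from S−P lag: d = Δt · v_P v_S / (v_P − v_S) = Δt · (6.67·3.89)/(6.67−3.89) ≈ 9.3332·Δt.
So d_A = 160.97, d_B = 173.15, d_C = 100.64 km.
Circle about each station: (x + 80.5)² + (y + 39.5)² = 160.97²; (x − 63.6)² + (y − 40.9)² = 173.15²; (x + 190.1)² + (y − 112.9)² = 100.64².
Subtracting the A equation from the B and C equations removes the quadratic terms:
288.2 x + 160.8 y = -6392.31
-219.2 x + 304.8 y = 56626.85
Solving the 2×2 system: x ≈ -89.8, y ≈ 121.2 km.
Check against A (with the unrounded x, y): √((x + 80.5)²+(y + 39.5)²) = 160.97 ≈ 160.97 km. ✓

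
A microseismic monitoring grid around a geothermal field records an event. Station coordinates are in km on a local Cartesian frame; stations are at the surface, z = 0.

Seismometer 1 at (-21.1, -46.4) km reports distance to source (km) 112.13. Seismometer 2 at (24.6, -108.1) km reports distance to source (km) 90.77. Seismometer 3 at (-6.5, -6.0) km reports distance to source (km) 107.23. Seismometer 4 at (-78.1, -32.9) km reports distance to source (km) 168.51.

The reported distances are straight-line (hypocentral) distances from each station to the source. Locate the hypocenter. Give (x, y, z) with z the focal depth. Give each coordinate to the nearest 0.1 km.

Each station gives a sphere (x−x_i)² + (y−y_i)² + z² = d_i² (stations at z=0).
Subtracting the Seismometer 1 sphere from Seismometer 2 and Seismometer 3: z² cancels, leaving linear equations in x and y:
91.4 x − 123.4 y = 14026.54
29.2 x + 80.8 y = -1445.06
Solving: x ≈ 86.912, y ≈ -49.293 km (keep extra digits for the depth step; rounded: 86.9, -49.3).
Then from the Seismometer 1 sphere: z² = 112.13² − (x + 21.1)² − (y + 46.4)² with x = 86.912, y = -49.293, so z ≈ 29.970 ≈ 30.0 km.
Check against Seismometer 4 (with the unrounded solution): distance 168.51 ≈ 168.51 km. ✓

x ≈ 86.9 km, y ≈ -49.3 km, depth ≈ 30.0 km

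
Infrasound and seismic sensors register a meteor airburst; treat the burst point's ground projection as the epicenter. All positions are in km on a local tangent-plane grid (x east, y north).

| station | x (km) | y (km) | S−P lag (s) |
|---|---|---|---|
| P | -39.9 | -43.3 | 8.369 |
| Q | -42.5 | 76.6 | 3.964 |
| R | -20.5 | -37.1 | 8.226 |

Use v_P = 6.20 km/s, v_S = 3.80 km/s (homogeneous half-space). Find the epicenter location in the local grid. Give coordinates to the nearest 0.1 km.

Distance from S−P lag: d = Δt · v_P v_S / (v_P − v_S) = Δt · (6.20·3.80)/(6.20−3.80) ≈ 9.8167·Δt.
So d_P = 82.16, d_Q = 38.91, d_R = 80.75 km.
Circle about each station: (x + 39.9)² + (y + 43.3)² = 82.16²; (x + 42.5)² + (y − 76.6)² = 38.91²; (x + 20.5)² + (y + 37.1)² = 80.75².
Subtracting the P equation from the Q and R equations removes the quadratic terms:
-5.2 x + 239.8 y = 9443.19
38.8 x + 12.4 y = -1440.54
Solving the 2×2 system: x ≈ -49.4, y ≈ 38.3 km.
Check against P (with the unrounded x, y): √((x + 39.9)²+(y + 43.3)²) = 82.16 ≈ 82.16 km. ✓

-49.4 km east, 38.3 km north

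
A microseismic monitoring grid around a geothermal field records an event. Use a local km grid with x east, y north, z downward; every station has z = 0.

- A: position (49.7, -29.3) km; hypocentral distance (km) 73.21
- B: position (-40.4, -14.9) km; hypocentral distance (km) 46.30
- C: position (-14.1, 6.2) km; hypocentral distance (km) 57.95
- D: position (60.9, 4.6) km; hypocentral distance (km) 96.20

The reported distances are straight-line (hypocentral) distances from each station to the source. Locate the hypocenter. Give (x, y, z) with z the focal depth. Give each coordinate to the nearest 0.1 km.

x ≈ -17.0 km, y ≈ -45.9 km, depth ≈ 25.2 km

Each station gives a sphere (x−x_i)² + (y−y_i)² + z² = d_i² (stations at z=0).
Subtracting the A sphere from B and C: z² cancels, leaving linear equations in x and y:
-180.2 x + 28.8 y = 1741.60
-127.6 x + 71.0 y = -1089.83
Solving: x ≈ -17.001, y ≈ -45.904 km (keep extra digits for the depth step; rounded: -17.0, -45.9).
Then from the A sphere: z² = 73.21² − (x − 49.7)² − (y + 29.3)² with x = -17.001, y = -45.904, so z ≈ 25.199 ≈ 25.2 km.
Check against D (with the unrounded solution): distance 96.20 ≈ 96.20 km. ✓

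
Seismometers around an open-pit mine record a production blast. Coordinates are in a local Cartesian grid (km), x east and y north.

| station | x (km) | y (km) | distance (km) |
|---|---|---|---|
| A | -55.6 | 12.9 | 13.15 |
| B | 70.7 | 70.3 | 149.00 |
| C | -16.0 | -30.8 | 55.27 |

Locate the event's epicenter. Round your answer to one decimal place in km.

x ≈ -61.2 km, y ≈ 1.0 km

Circle about each station: (x + 55.6)² + (y − 12.9)² = 13.15²; (x − 70.7)² + (y − 70.3)² = 149.00²; (x + 16.0)² + (y + 30.8)² = 55.27².
Subtracting the A equation from the B and C equations removes the quadratic terms:
252.6 x + 114.8 y = -15345.27
79.2 x − 87.4 y = -4934.98
Solving the 2×2 system: x ≈ -61.2, y ≈ 1.0 km.
Check against A (with the unrounded x, y): √((x + 55.6)²+(y − 12.9)²) = 13.15 ≈ 13.15 km. ✓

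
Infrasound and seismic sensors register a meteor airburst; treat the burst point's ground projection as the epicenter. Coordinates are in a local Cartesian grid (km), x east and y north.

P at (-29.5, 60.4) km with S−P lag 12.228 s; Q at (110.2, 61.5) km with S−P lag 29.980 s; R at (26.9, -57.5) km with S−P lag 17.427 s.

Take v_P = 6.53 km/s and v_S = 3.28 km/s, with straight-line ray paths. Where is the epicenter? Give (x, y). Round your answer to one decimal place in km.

Distance from S−P lag: d = Δt · v_P v_S / (v_P − v_S) = Δt · (6.53·3.28)/(6.53−3.28) ≈ 6.5903·Δt.
So d_P = 80.59, d_Q = 197.58, d_R = 114.85 km.
Circle about each station: (x + 29.5)² + (y − 60.4)² = 80.59²; (x − 110.2)² + (y − 61.5)² = 197.58²; (x − 26.9)² + (y + 57.5)² = 114.85².
Subtracting the P equation from the Q and R equations removes the quadratic terms:
279.4 x + 2.2 y = -21135.23
112.8 x − 235.8 y = -7184.32
Solving the 2×2 system: x ≈ -75.6, y ≈ -5.7 km.

(-75.6, -5.7)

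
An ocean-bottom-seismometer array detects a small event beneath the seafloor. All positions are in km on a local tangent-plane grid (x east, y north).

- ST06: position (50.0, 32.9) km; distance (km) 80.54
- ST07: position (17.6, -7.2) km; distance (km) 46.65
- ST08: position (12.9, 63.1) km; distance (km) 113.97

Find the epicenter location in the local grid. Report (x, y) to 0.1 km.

Circle about each station: (x − 50.0)² + (y − 32.9)² = 80.54²; (x − 17.6)² + (y + 7.2)² = 46.65²; (x − 12.9)² + (y − 63.1)² = 113.97².
Subtracting pairs of circle equations eliminates x²+y² and gives linear equations (the radical axes):
-64.8 x − 80.2 y = 1089.66
-74.2 x + 60.4 y = -5936.86
Solving the 2×2 system: x ≈ 41.6, y ≈ -47.2 km.

41.6 km east, -47.2 km north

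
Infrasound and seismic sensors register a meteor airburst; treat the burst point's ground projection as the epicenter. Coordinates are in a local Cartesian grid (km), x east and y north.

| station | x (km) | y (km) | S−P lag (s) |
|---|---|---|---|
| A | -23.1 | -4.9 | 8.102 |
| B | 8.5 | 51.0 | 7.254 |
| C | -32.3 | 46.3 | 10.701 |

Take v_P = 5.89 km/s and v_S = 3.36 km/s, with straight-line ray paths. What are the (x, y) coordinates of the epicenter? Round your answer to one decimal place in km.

39.7 km east, 3.6 km north

Distance from S−P lag: d = Δt · v_P v_S / (v_P − v_S) = Δt · (5.89·3.36)/(5.89−3.36) ≈ 7.8223·Δt.
So d_A = 63.38, d_B = 56.74, d_C = 83.71 km.
Circle about each station: (x + 23.1)² + (y + 4.9)² = 63.38²; (x − 8.5)² + (y − 51.0)² = 56.74²; (x + 32.3)² + (y − 46.3)² = 83.71².
Subtracting pairs of circle equations eliminates x²+y² and gives linear equations (the radical axes):
63.2 x + 111.8 y = 2913.23
-18.4 x + 102.4 y = -360.98
Solving the 2×2 system: x ≈ 39.7, y ≈ 3.6 km.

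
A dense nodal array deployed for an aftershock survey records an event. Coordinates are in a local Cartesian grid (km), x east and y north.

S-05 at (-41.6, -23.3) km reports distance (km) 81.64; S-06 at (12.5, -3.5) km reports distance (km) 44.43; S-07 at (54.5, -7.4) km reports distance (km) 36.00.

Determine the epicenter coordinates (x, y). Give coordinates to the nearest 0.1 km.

(38.4, -39.6)

Circle about each station: (x + 41.6)² + (y + 23.3)² = 81.64²; (x − 12.5)² + (y + 3.5)² = 44.43²; (x − 54.5)² + (y + 7.4)² = 36.00².
Subtracting pairs of circle equations eliminates x²+y² and gives linear equations (the radical axes):
108.2 x + 39.6 y = 2586.11
192.2 x + 31.8 y = 6120.65
Solving the 2×2 system: x ≈ 38.4, y ≈ -39.6 km.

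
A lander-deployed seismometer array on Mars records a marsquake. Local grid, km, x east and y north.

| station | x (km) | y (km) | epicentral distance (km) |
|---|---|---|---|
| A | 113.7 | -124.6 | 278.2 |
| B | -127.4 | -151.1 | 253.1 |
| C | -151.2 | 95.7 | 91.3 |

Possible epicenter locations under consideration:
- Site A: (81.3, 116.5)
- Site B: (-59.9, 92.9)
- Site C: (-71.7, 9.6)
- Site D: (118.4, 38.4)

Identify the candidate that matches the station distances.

Site B

For each candidate, compare |candidate − station| to the reported distance:
Site A: residuals A 34.9, B 86.3, C 142.1 → max 142.1 km
Site B: residuals A 0.1, B 0.1, C 0.0 → max 0.1 km
Site C: residuals A 49.3, B 83.0, C 25.9 → max 83.0 km
Site D: residuals A 115.1, B 57.3, C 184.3 → max 184.3 km
Only Site B has all residuals ≈ 0.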